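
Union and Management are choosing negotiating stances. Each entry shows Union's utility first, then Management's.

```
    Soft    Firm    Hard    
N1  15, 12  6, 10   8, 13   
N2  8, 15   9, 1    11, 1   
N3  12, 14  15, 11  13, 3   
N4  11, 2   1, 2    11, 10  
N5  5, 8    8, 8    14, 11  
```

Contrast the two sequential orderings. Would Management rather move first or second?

If Union leads: Management's best replies are N1→Hard, N2→Soft, N3→Soft, N4→Hard, N5→Hard; Union's induced payoffs 8, 8, 12, 11, 14; outcome (N5, Hard), payoffs (14, 11).
If Management leads: Union's best replies are Soft→N1, Firm→N3, Hard→N5; Management's induced payoffs 12, 11, 11; outcome (N1, Soft), payoffs (15, 12).
Management gets 12 moving first and 11 moving second, so Management prefers to move first.

first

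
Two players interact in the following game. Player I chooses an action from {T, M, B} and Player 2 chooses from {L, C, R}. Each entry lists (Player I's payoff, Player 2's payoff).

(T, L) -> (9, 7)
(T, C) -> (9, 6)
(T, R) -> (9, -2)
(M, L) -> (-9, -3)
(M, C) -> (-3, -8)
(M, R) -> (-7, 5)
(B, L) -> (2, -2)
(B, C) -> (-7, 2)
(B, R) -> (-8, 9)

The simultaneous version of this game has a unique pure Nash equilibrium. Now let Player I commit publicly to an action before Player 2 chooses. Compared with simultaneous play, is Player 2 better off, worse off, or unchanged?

Backward induction with Player I moving first.
- T: BR = L, leader payoff 9.
- M: BR = R, leader payoff -7.
- B: BR = R, leader payoff -8.
Maximizing over 9, -7, -8, Player I chooses T. Subgame-perfect outcome: (T, L) with payoffs (9, 7).
Under simultaneous play:
Player I's best replies: L→T; C→T; R→T.
Player 2's best replies: T→L; M→R; B→R.
Only (T, L) has each player best-responding; Nash payoffs (9, 7).
Player 2 earns 7 sequentially versus 7 at the Nash outcome: unchanged.

unchanged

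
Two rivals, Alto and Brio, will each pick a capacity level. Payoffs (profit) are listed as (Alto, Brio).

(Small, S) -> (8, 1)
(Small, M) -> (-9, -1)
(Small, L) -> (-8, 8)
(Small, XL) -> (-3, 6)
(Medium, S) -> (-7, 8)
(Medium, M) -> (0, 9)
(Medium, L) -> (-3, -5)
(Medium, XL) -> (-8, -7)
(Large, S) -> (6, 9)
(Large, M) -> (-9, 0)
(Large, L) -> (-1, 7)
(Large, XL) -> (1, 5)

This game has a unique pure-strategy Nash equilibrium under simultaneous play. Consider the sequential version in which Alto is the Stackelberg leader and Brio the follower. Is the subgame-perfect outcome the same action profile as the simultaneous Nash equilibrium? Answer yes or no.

Work backward from Brio's decision.
- Small: BR = L, leader payoff -8.
- Medium: BR = M, leader payoff 0.
- Large: BR = S, leader payoff 6.
Among -8, 0, 6, the best is 6 at Large. Subgame-perfect outcome: (Large, S) with payoffs (6, 9).
Now find the simultaneous Nash equilibrium.
Alto's best replies: S→Small; M→Medium; L→Large; XL→Large.
Brio's best replies: Small→L; Medium→M; Large→S.
Only (Medium, M) has each player best-responding; Nash payoffs (0, 9).
Sequential outcome (Large, S) differs from the Nash profile (Medium, M).

no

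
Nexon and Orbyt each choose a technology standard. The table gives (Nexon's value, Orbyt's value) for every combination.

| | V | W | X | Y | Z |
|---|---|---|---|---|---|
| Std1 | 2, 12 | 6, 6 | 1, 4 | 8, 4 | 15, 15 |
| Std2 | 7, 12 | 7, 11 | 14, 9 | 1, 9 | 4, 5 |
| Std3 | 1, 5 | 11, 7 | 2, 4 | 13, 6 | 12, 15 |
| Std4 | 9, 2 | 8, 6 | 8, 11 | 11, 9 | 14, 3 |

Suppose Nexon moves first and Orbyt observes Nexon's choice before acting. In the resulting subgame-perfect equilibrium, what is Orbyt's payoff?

Solve by backward induction (Nexon leads).
- Std1: BR = Z, leader payoff 15.
- Std2: BR = V, leader payoff 7.
- Std3: BR = Z, leader payoff 12.
- Std4: BR = X, leader payoff 8.
Maximizing over 15, 7, 12, 8, Nexon chooses Std1. Subgame-perfect outcome: (Std1, Z) with payoffs (15, 15).

15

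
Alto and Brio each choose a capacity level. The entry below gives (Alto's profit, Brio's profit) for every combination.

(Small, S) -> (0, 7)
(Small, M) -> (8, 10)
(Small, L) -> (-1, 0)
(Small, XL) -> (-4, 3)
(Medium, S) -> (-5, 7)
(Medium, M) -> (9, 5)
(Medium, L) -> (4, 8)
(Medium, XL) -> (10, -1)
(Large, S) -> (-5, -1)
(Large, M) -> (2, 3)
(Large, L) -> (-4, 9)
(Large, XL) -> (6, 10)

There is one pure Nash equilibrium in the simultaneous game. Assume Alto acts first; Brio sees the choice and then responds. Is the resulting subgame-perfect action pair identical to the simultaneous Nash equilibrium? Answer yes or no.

Backward induction with Alto moving first.
- Small: Brio compares 7, 10, 0, 3 and picks M; Alto would get 8.
- Medium: Brio compares 7, 5, 8, -1 and picks L; Alto would get 4.
- Large: Brio compares -1, 3, 9, 10 and picks XL; Alto would get 6.
Among 8, 4, 6, the best is 8 at Small. Subgame-perfect outcome: (Small, M) with payoffs (8, 10).
Under simultaneous play:
Alto's best replies: S→Small; M→Medium; L→Medium; XL→Medium.
Brio's best replies: Small→M; Medium→L; Large→XL.
The unique mutual best reply is (Medium, L), giving (4, 8).
Sequential outcome (Small, M) differs from the Nash profile (Medium, L).

no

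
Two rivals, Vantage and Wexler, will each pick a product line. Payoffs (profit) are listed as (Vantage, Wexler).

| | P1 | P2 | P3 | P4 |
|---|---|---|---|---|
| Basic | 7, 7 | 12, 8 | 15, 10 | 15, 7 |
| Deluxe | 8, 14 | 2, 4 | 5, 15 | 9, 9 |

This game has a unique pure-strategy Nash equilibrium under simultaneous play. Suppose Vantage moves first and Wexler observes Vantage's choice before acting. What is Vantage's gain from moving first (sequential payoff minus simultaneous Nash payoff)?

Solve by backward induction (Vantage leads).
- Basic → Wexler plays P3 (best of 7, 8, 10, 7); Vantage gets 15.
- Deluxe → Wexler plays P3 (best of 14, 4, 15, 9); Vantage gets 5.
Among 15, 5, the best is 15 at Basic. Subgame-perfect outcome: (Basic, P3) with payoffs (15, 10).
Now find the simultaneous Nash equilibrium.
Vantage's best replies: P1→Deluxe; P2→Basic; P3→Basic; P4→Basic.
Wexler's best replies: Basic→P3; Deluxe→P3.
Only (Basic, P3) has each player best-responding; Nash payoffs (15, 10).
Vantage's commitment gain: 15 − 15 = 0.

0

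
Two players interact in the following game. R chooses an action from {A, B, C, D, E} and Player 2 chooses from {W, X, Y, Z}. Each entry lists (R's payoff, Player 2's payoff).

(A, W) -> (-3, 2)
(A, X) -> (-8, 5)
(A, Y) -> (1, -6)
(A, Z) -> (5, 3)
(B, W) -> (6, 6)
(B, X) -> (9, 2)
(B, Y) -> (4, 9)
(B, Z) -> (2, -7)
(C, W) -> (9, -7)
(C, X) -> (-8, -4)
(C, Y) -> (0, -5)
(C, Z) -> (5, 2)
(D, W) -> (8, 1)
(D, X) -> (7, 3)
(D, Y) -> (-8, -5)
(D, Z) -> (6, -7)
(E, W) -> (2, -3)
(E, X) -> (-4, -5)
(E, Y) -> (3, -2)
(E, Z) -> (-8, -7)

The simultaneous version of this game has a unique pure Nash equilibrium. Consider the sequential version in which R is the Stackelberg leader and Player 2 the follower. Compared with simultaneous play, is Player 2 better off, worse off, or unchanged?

Solve by backward induction (R leads).
- A → Player 2 plays X (best of 2, 5, -6, 3); R gets -8.
- B → Player 2 plays Y (best of 6, 2, 9, -7); R gets 4.
- C → Player 2 plays Z (best of -7, -4, -5, 2); R gets 5.
- D → Player 2 plays X (best of 1, 3, -5, -7); R gets 7.
- E → Player 2 plays Y (best of -3, -5, -2, -7); R gets 3.
Maximizing over -8, 4, 5, 7, 3, R chooses D. Subgame-perfect outcome: (D, X) with payoffs (7, 3).
Now find the simultaneous Nash equilibrium.
R's best replies: W→C; X→B; Y→B; Z→D.
Player 2's best replies: A→X; B→Y; C→Z; D→X; E→Y.
The unique mutual best reply is (B, Y), giving (4, 9).
Player 2 earns 3 sequentially versus 9 at the Nash outcome: worse off.

worse off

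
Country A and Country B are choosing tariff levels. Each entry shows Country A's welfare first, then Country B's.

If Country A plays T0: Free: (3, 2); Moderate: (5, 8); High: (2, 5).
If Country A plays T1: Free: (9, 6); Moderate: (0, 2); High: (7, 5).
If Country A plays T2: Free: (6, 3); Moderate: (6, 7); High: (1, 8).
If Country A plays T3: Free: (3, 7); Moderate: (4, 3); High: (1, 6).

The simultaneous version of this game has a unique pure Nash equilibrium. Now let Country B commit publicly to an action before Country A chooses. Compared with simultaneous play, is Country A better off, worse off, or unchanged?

Solve by backward induction (Country B leads).
- Free: BR = T1, leader payoff 6.
- Moderate: BR = T2, leader payoff 7.
- High: BR = T1, leader payoff 5.
Maximizing over 6, 7, 5, Country B chooses Moderate. Subgame-perfect outcome: (T2, Moderate) with payoffs (6, 7).
Under simultaneous play:
Country A's best replies: Free→T1; Moderate→T2; High→T1.
Country B's best replies: T0→Moderate; T1→Free; T2→High; T3→Free.
The unique mutual best reply is (T1, Free), giving (9, 6).
Country A earns 6 sequentially versus 9 at the Nash outcome: worse off.

worse off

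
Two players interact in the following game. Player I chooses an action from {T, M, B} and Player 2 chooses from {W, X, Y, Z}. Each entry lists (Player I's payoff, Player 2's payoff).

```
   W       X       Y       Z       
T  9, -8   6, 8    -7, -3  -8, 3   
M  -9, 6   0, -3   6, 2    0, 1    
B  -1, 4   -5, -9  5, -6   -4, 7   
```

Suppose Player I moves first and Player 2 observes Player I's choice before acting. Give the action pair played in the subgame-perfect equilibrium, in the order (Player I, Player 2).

(T, X)

Work backward from Player 2's decision.
- T: Player 2 compares -8, 8, -3, 3 and picks X; Player I would get 6.
- M: Player 2 compares 6, -3, 2, 1 and picks W; Player I would get -9.
- B: Player 2 compares 4, -9, -6, 7 and picks Z; Player I would get -4.
Maximizing over 6, -9, -4, Player I chooses T. Subgame-perfect outcome: (T, X) with payoffs (6, 8).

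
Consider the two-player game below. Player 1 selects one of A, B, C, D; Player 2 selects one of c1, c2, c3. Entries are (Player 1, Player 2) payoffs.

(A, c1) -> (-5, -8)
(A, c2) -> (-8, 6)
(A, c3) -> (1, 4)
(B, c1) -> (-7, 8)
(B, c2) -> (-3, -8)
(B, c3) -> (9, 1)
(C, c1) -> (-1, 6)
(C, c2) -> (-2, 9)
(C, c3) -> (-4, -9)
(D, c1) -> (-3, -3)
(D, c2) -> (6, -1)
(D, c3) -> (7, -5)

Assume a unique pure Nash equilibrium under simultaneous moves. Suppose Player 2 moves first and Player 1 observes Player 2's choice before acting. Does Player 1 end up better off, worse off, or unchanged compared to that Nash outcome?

Solve by backward induction (Player 2 leads).
- c1 → Player 1 plays C (best of -5, -7, -1, -3); Player 2 gets 6.
- c2 → Player 1 plays D (best of -8, -3, -2, 6); Player 2 gets -1.
- c3 → Player 1 plays B (best of 1, 9, -4, 7); Player 2 gets 1.
Among 6, -1, 1, the best is 6 at c1. Subgame-perfect outcome: (C, c1) with payoffs (-1, 6).
For the simultaneous game, intersect best replies.
Player 1's best replies: c1→C; c2→D; c3→B.
Player 2's best replies: A→c2; B→c1; C→c2; D→c2.
The unique mutual best reply is (D, c2), giving (6, -1).
Player 1 earns -1 sequentially versus 6 at the Nash outcome: worse off.

worse off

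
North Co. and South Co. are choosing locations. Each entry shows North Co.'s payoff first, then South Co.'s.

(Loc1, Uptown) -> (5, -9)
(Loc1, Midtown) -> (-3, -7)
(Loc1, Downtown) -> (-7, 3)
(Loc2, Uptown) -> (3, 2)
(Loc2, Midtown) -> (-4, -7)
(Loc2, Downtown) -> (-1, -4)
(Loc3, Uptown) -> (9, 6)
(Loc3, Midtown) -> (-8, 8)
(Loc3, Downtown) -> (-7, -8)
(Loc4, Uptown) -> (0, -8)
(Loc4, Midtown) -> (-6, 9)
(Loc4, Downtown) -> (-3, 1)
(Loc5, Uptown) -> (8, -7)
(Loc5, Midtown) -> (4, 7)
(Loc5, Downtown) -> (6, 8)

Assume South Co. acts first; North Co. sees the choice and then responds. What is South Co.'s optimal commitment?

North Co. best-responds to each possible South Co. move:
- Uptown: North Co. compares 5, 3, 9, 0, 8 and picks Loc3; South Co. would get 6.
- Midtown: North Co. compares -3, -4, -8, -6, 4 and picks Loc5; South Co. would get 7.
- Downtown: North Co. compares -7, -1, -7, -3, 6 and picks Loc5; South Co. would get 8.
Maximizing over 6, 7, 8, South Co. chooses Downtown. Subgame-perfect outcome: (Loc5, Downtown) with payoffs (6, 8).

Downtown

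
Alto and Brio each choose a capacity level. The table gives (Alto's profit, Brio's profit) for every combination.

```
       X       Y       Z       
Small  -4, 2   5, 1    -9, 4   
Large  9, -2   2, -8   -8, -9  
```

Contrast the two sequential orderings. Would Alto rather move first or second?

first

If Alto leads: Brio's best replies are Small→Z, Large→X; Alto's induced payoffs -9, 9; outcome (Large, X), payoffs (9, -2).
If Brio leads: Alto's best replies are X→Large, Y→Small, Z→Large; Brio's induced payoffs -2, 1, -9; outcome (Small, Y), payoffs (5, 1).
Alto gets 9 moving first and 5 moving second, so Alto prefers to move first.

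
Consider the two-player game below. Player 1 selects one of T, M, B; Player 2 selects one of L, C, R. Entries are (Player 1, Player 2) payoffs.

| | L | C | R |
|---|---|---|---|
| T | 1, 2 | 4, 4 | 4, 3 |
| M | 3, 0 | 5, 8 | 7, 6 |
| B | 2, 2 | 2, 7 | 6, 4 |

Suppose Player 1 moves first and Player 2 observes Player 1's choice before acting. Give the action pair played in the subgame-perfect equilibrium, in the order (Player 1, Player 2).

Solve by backward induction (Player 1 leads).
- T → Player 2 plays C (best of 2, 4, 3); Player 1 gets 4.
- M → Player 2 plays C (best of 0, 8, 6); Player 1 gets 5.
- B → Player 2 plays C (best of 2, 7, 4); Player 1 gets 2.
Maximizing over 4, 5, 2, Player 1 chooses M. Subgame-perfect outcome: (M, C) with payoffs (5, 8).

(M, C)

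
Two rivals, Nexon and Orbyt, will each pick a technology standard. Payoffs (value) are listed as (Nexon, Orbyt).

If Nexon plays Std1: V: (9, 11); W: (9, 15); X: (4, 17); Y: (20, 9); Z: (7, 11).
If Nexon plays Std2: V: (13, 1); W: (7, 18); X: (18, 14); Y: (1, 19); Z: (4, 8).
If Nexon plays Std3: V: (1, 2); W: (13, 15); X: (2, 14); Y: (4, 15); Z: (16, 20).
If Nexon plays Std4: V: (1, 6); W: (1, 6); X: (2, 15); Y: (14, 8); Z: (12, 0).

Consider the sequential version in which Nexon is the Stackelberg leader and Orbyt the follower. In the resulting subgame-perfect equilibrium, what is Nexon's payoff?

16

Work backward from Orbyt's decision.
- Std1: Orbyt compares 11, 15, 17, 9, 11 and picks X; Nexon would get 4.
- Std2: Orbyt compares 1, 18, 14, 19, 8 and picks Y; Nexon would get 1.
- Std3: Orbyt compares 2, 15, 14, 15, 20 and picks Z; Nexon would get 16.
- Std4: Orbyt compares 6, 6, 15, 8, 0 and picks X; Nexon would get 2.
Nexon's induced payoffs are 4, 1, 16, 2, so Nexon commits to Std3. Subgame-perfect outcome: (Std3, Z) with payoffs (16, 20).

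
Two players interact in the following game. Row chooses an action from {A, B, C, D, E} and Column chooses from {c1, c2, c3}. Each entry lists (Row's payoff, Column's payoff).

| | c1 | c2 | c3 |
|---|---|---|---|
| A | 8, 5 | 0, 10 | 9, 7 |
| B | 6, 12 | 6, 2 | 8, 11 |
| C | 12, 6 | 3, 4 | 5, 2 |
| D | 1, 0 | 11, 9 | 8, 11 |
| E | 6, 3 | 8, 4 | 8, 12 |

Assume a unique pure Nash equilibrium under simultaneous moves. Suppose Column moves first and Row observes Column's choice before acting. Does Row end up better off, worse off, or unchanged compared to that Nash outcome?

Solve by backward induction (Column leads).
- c1 → Row plays C (best of 8, 6, 12, 1, 6); Column gets 6.
- c2 → Row plays D (best of 0, 6, 3, 11, 8); Column gets 9.
- c3 → Row plays A (best of 9, 8, 5, 8, 8); Column gets 7.
Maximizing over 6, 9, 7, Column chooses c2. Subgame-perfect outcome: (D, c2) with payoffs (11, 9).
For the simultaneous game, intersect best replies.
Row's best replies: c1→C; c2→D; c3→A.
Column's best replies: A→c2; B→c1; C→c1; D→c3; E→c3.
The unique mutual best reply is (C, c1), giving (12, 6).
Row earns 11 sequentially versus 12 at the Nash outcome: worse off.

worse off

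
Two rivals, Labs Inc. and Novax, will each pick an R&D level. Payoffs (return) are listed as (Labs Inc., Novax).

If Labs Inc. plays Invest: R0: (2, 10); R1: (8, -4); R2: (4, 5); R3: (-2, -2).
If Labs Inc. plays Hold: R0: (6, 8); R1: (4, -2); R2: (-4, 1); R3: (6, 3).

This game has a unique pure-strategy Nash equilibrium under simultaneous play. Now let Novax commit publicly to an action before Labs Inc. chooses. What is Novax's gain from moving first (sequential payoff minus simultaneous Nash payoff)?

0

Backward induction with Novax moving first.
- R0: Labs Inc. compares 2, 6 and picks Hold; Novax would get 8.
- R1: Labs Inc. compares 8, 4 and picks Invest; Novax would get -4.
- R2: Labs Inc. compares 4, -4 and picks Invest; Novax would get 5.
- R3: Labs Inc. compares -2, 6 and picks Hold; Novax would get 3.
Novax's induced payoffs are 8, -4, 5, 3, so Novax commits to R0. Subgame-perfect outcome: (Hold, R0) with payoffs (6, 8).
Now find the simultaneous Nash equilibrium.
Labs Inc.'s best replies: R0→Hold; R1→Invest; R2→Invest; R3→Hold.
Novax's best replies: Invest→R0; Hold→R0.
Only (Hold, R0) has each player best-responding; Nash payoffs (6, 8).
Novax's commitment gain: 8 − 8 = 0.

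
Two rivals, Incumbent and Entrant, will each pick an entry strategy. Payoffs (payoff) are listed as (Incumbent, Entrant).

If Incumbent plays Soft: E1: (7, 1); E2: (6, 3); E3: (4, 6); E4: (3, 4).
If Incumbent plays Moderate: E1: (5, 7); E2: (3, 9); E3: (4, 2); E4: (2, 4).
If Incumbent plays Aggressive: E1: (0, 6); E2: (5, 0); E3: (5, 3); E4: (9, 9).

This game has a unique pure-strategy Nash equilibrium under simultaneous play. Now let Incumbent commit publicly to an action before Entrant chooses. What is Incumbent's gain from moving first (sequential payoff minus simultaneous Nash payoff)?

Backward induction with Incumbent moving first.
- Soft → Entrant plays E3 (best of 1, 3, 6, 4); Incumbent gets 4.
- Moderate → Entrant plays E2 (best of 7, 9, 2, 4); Incumbent gets 3.
- Aggressive → Entrant plays E4 (best of 6, 0, 3, 9); Incumbent gets 9.
Incumbent's induced payoffs are 4, 3, 9, so Incumbent commits to Aggressive. Subgame-perfect outcome: (Aggressive, E4) with payoffs (9, 9).
Under simultaneous play:
Incumbent's best replies: E1→Soft; E2→Soft; E3→Aggressive; E4→Aggressive.
Entrant's best replies: Soft→E3; Moderate→E2; Aggressive→E4.
Only (Aggressive, E4) has each player best-responding; Nash payoffs (9, 9).
Incumbent's commitment gain: 9 − 9 = 0.

0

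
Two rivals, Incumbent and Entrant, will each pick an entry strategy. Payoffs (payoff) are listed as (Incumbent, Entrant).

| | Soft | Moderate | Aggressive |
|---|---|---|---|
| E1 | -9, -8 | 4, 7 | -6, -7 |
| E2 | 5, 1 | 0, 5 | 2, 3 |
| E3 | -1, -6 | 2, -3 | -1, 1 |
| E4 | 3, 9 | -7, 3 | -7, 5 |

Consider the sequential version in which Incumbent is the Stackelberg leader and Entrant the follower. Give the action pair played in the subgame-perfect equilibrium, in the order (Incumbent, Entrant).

Backward induction with Incumbent moving first.
- E1: BR = Moderate, leader payoff 4.
- E2: BR = Moderate, leader payoff 0.
- E3: BR = Aggressive, leader payoff -1.
- E4: BR = Soft, leader payoff 3.
Among 4, 0, -1, 3, the best is 4 at E1. Subgame-perfect outcome: (E1, Moderate) with payoffs (4, 7).

(E1, Moderate)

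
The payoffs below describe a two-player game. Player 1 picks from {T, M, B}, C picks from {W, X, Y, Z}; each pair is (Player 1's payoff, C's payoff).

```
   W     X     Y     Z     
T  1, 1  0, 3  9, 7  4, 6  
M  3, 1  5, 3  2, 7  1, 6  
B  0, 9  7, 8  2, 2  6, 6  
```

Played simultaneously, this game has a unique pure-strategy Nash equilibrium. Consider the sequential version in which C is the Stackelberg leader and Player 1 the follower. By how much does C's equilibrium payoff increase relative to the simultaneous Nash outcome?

Backward induction with C moving first.
- W: BR = M, leader payoff 1.
- X: BR = B, leader payoff 8.
- Y: BR = T, leader payoff 7.
- Z: BR = B, leader payoff 6.
Maximizing over 1, 8, 7, 6, C chooses X. Subgame-perfect outcome: (B, X) with payoffs (7, 8).
Now find the simultaneous Nash equilibrium.
Player 1's best replies: W→M; X→B; Y→T; Z→B.
C's best replies: T→Y; M→Y; B→W.
The unique mutual best reply is (T, Y), giving (9, 7).
C's commitment gain: 8 − 7 = 1.

1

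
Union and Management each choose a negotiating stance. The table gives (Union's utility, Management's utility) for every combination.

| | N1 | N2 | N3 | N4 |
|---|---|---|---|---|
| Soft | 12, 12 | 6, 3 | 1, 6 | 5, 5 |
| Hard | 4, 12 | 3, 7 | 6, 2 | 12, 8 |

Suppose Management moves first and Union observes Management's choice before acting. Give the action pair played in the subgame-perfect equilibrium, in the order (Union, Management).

Solve by backward induction (Management leads).
- N1 → Union plays Soft (best of 12, 4); Management gets 12.
- N2 → Union plays Soft (best of 6, 3); Management gets 3.
- N3 → Union plays Hard (best of 1, 6); Management gets 2.
- N4 → Union plays Hard (best of 5, 12); Management gets 8.
Among 12, 3, 2, 8, the best is 12 at N1. Subgame-perfect outcome: (Soft, N1) with payoffs (12, 12).

(Soft, N1)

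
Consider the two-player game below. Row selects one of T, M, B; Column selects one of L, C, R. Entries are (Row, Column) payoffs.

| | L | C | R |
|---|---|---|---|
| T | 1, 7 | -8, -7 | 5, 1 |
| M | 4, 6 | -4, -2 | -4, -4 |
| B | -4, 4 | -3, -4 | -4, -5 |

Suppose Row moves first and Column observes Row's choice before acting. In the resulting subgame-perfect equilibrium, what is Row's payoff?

4

Backward induction with Row moving first.
- T: BR = L, leader payoff 1.
- M: BR = L, leader payoff 4.
- B: BR = L, leader payoff -4.
Among 1, 4, -4, the best is 4 at M. Subgame-perfect outcome: (M, L) with payoffs (4, 6).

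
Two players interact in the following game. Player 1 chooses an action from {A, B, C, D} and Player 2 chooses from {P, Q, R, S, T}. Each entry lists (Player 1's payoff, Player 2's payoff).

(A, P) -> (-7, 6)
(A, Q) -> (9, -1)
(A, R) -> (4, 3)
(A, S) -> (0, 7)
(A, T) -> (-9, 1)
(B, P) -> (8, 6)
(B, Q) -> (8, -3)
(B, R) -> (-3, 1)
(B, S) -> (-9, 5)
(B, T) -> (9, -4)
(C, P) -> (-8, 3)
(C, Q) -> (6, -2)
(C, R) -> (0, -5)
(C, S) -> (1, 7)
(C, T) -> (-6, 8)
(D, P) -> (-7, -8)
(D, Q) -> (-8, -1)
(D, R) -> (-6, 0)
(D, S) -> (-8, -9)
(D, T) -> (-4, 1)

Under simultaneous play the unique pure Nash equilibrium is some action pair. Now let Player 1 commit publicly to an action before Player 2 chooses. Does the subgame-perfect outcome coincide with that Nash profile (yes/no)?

Solve by backward induction (Player 1 leads).
- A → Player 2 plays S (best of 6, -1, 3, 7, 1); Player 1 gets 0.
- B → Player 2 plays P (best of 6, -3, 1, 5, -4); Player 1 gets 8.
- C → Player 2 plays T (best of 3, -2, -5, 7, 8); Player 1 gets -6.
- D → Player 2 plays T (best of -8, -1, 0, -9, 1); Player 1 gets -4.
Maximizing over 0, 8, -6, -4, Player 1 chooses B. Subgame-perfect outcome: (B, P) with payoffs (8, 6).
Under simultaneous play:
Player 1's best replies: P→B; Q→A; R→A; S→C; T→B.
Player 2's best replies: A→S; B→P; C→T; D→T.
The unique mutual best reply is (B, P), giving (8, 6).
Sequential outcome (B, P) coincides with the Nash profile (B, P).

yes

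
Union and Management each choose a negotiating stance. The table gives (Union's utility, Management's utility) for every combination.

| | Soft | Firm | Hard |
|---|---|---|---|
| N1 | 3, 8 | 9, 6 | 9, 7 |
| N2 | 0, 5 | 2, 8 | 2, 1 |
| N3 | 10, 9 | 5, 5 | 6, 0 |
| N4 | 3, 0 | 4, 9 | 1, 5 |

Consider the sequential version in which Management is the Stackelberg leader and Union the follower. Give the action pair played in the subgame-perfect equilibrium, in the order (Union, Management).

Union best-responds to each possible Management move:
- Soft: Union compares 3, 0, 10, 3 and picks N3; Management would get 9.
- Firm: Union compares 9, 2, 5, 4 and picks N1; Management would get 6.
- Hard: Union compares 9, 2, 6, 1 and picks N1; Management would get 7.
Management's induced payoffs are 9, 6, 7, so Management commits to Soft. Subgame-perfect outcome: (N3, Soft) with payoffs (10, 9).

(N3, Soft)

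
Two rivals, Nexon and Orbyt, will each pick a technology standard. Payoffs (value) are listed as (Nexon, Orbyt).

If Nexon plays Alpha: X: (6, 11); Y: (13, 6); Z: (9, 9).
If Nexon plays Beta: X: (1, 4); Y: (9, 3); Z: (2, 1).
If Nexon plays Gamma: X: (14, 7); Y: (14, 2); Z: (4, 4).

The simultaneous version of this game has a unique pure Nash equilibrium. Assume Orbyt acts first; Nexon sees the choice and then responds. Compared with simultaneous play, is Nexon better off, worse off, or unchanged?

worse off

Work backward from Nexon's decision.
- X: Nexon compares 6, 1, 14 and picks Gamma; Orbyt would get 7.
- Y: Nexon compares 13, 9, 14 and picks Gamma; Orbyt would get 2.
- Z: Nexon compares 9, 2, 4 and picks Alpha; Orbyt would get 9.
Among 7, 2, 9, the best is 9 at Z. Subgame-perfect outcome: (Alpha, Z) with payoffs (9, 9).
For the simultaneous game, intersect best replies.
Nexon's best replies: X→Gamma; Y→Gamma; Z→Alpha.
Orbyt's best replies: Alpha→X; Beta→X; Gamma→X.
Only (Gamma, X) has each player best-responding; Nash payoffs (14, 7).
Nexon earns 9 sequentially versus 14 at the Nash outcome: worse off.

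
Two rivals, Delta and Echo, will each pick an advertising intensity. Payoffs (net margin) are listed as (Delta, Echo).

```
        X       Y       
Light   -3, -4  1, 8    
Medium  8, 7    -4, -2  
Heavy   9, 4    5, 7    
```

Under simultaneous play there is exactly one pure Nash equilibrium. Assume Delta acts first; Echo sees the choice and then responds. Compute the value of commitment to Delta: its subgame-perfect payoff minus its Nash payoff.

3

Echo best-responds to each possible Delta move:
- Light: BR = Y, leader payoff 1.
- Medium: BR = X, leader payoff 8.
- Heavy: BR = Y, leader payoff 5.
Among 1, 8, 5, the best is 8 at Medium. Subgame-perfect outcome: (Medium, X) with payoffs (8, 7).
Under simultaneous play:
Delta's best replies: X→Heavy; Y→Heavy.
Echo's best replies: Light→Y; Medium→X; Heavy→Y.
The unique mutual best reply is (Heavy, Y), giving (5, 7).
Delta's commitment gain: 8 − 5 = 3.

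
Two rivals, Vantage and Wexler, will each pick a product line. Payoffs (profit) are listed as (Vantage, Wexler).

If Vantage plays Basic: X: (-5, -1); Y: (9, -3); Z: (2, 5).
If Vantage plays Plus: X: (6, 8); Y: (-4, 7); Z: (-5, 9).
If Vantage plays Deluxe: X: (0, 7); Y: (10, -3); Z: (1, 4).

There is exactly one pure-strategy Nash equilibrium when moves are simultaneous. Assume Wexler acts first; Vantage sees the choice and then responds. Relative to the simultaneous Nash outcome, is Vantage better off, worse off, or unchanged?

Backward induction with Wexler moving first.
- X: Vantage compares -5, 6, 0 and picks Plus; Wexler would get 8.
- Y: Vantage compares 9, -4, 10 and picks Deluxe; Wexler would get -3.
- Z: Vantage compares 2, -5, 1 and picks Basic; Wexler would get 5.
Maximizing over 8, -3, 5, Wexler chooses X. Subgame-perfect outcome: (Plus, X) with payoffs (6, 8).
For the simultaneous game, intersect best replies.
Vantage's best replies: X→Plus; Y→Deluxe; Z→Basic.
Wexler's best replies: Basic→Z; Plus→Z; Deluxe→X.
The unique mutual best reply is (Basic, Z), giving (2, 5).
Vantage earns 6 sequentially versus 2 at the Nash outcome: better off.

better off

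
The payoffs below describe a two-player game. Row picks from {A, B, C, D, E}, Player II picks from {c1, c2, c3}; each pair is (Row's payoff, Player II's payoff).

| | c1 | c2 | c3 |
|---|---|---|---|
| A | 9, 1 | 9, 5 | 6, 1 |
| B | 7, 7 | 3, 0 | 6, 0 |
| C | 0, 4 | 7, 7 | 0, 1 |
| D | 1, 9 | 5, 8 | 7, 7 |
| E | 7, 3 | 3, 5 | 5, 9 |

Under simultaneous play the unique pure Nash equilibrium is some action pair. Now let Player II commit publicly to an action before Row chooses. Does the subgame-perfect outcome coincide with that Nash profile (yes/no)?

Solve by backward induction (Player II leads).
- c1 → Row plays A (best of 9, 7, 0, 1, 7); Player II gets 1.
- c2 → Row plays A (best of 9, 3, 7, 5, 3); Player II gets 5.
- c3 → Row plays D (best of 6, 6, 0, 7, 5); Player II gets 7.
Player II's induced payoffs are 1, 5, 7, so Player II commits to c3. Subgame-perfect outcome: (D, c3) with payoffs (7, 7).
For the simultaneous game, intersect best replies.
Row's best replies: c1→A; c2→A; c3→D.
Player II's best replies: A→c2; B→c1; C→c2; D→c1; E→c3.
Only (A, c2) has each player best-responding; Nash payoffs (9, 5).
Sequential outcome (D, c3) differs from the Nash profile (A, c2).

no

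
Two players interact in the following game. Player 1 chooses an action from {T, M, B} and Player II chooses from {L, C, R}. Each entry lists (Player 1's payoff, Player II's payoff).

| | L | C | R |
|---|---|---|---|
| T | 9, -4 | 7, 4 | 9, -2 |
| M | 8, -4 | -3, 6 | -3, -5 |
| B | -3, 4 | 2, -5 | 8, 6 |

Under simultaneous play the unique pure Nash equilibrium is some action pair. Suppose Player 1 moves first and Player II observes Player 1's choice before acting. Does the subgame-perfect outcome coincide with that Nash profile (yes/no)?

Work backward from Player II's decision.
- T: BR = C, leader payoff 7.
- M: BR = C, leader payoff -3.
- B: BR = R, leader payoff 8.
Among 7, -3, 8, the best is 8 at B. Subgame-perfect outcome: (B, R) with payoffs (8, 6).
For the simultaneous game, intersect best replies.
Player 1's best replies: L→T; C→T; R→T.
Player II's best replies: T→C; M→C; B→R.
Only (T, C) has each player best-responding; Nash payoffs (7, 4).
Sequential outcome (B, R) differs from the Nash profile (T, C).

no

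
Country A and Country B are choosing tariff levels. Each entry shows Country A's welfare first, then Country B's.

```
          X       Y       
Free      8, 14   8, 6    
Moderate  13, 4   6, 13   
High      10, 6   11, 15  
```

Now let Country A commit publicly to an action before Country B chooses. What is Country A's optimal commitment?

Work backward from Country B's decision.
- Free: BR = X, leader payoff 8.
- Moderate: BR = Y, leader payoff 6.
- High: BR = Y, leader payoff 11.
Country A's induced payoffs are 8, 6, 11, so Country A commits to High. Subgame-perfect outcome: (High, Y) with payoffs (11, 15).

High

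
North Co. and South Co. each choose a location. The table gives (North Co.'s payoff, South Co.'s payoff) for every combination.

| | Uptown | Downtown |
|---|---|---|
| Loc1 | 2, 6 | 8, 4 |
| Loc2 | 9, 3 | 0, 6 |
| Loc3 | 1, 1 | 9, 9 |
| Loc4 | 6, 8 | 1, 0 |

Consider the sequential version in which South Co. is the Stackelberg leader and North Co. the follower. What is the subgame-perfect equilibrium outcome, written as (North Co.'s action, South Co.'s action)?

Solve by backward induction (South Co. leads).
- Uptown → North Co. plays Loc2 (best of 2, 9, 1, 6); South Co. gets 3.
- Downtown → North Co. plays Loc3 (best of 8, 0, 9, 1); South Co. gets 9.
Maximizing over 3, 9, South Co. chooses Downtown. Subgame-perfect outcome: (Loc3, Downtown) with payoffs (9, 9).

(Loc3, Downtown)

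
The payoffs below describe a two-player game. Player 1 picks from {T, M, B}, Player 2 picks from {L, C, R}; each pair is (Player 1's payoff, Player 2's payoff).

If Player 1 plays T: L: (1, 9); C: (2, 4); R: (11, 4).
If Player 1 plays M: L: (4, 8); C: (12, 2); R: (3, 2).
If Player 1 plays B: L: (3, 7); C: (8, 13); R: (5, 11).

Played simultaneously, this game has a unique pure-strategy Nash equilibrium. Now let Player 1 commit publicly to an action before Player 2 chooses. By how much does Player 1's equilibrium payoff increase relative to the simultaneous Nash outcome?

Backward induction with Player 1 moving first.
- T → Player 2 plays L (best of 9, 4, 4); Player 1 gets 1.
- M → Player 2 plays L (best of 8, 2, 2); Player 1 gets 4.
- B → Player 2 plays C (best of 7, 13, 11); Player 1 gets 8.
Maximizing over 1, 4, 8, Player 1 chooses B. Subgame-perfect outcome: (B, C) with payoffs (8, 13).
Under simultaneous play:
Player 1's best replies: L→M; C→M; R→T.
Player 2's best replies: T→L; M→L; B→C.
The unique mutual best reply is (M, L), giving (4, 8).
Player 1's commitment gain: 8 − 4 = 4.

4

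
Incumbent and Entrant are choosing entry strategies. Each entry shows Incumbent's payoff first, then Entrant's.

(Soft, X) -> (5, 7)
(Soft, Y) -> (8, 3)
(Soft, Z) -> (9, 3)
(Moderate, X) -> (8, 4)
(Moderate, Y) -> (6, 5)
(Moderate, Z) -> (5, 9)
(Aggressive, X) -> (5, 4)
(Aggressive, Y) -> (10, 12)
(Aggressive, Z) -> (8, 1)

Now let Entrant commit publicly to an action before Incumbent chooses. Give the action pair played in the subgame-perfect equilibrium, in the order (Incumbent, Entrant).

Backward induction with Entrant moving first.
- X: Incumbent compares 5, 8, 5 and picks Moderate; Entrant would get 4.
- Y: Incumbent compares 8, 6, 10 and picks Aggressive; Entrant would get 12.
- Z: Incumbent compares 9, 5, 8 and picks Soft; Entrant would get 3.
Maximizing over 4, 12, 3, Entrant chooses Y. Subgame-perfect outcome: (Aggressive, Y) with payoffs (10, 12).

(Aggressive, Y)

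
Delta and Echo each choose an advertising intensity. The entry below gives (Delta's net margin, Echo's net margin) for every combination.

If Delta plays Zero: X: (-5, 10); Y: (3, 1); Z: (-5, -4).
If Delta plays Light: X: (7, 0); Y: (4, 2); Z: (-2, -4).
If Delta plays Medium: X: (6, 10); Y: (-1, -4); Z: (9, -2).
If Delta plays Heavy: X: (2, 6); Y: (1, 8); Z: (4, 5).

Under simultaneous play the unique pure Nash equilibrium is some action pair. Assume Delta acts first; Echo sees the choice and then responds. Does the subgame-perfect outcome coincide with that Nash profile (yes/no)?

no

Solve by backward induction (Delta leads).
- Zero → Echo plays X (best of 10, 1, -4); Delta gets -5.
- Light → Echo plays Y (best of 0, 2, -4); Delta gets 4.
- Medium → Echo plays X (best of 10, -4, -2); Delta gets 6.
- Heavy → Echo plays Y (best of 6, 8, 5); Delta gets 1.
Maximizing over -5, 4, 6, 1, Delta chooses Medium. Subgame-perfect outcome: (Medium, X) with payoffs (6, 10).
For the simultaneous game, intersect best replies.
Delta's best replies: X→Light; Y→Light; Z→Medium.
Echo's best replies: Zero→X; Light→Y; Medium→X; Heavy→Y.
Only (Light, Y) has each player best-responding; Nash payoffs (4, 2).
Sequential outcome (Medium, X) differs from the Nash profile (Light, Y).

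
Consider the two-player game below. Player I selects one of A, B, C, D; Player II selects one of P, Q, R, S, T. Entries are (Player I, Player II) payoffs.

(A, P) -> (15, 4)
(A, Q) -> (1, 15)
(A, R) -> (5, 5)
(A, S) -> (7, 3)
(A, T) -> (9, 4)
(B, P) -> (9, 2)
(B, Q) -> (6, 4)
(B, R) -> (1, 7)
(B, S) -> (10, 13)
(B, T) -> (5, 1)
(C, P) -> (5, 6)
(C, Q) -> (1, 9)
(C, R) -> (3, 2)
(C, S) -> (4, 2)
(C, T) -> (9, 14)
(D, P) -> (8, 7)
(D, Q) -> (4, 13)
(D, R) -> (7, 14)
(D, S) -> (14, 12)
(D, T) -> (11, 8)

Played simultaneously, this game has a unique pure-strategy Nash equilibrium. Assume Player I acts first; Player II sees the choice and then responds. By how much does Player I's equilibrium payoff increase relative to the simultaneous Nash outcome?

3

Work backward from Player II's decision.
- A: BR = Q, leader payoff 1.
- B: BR = S, leader payoff 10.
- C: BR = T, leader payoff 9.
- D: BR = R, leader payoff 7.
Player I's induced payoffs are 1, 10, 9, 7, so Player I commits to B. Subgame-perfect outcome: (B, S) with payoffs (10, 13).
For the simultaneous game, intersect best replies.
Player I's best replies: P→A; Q→B; R→D; S→D; T→D.
Player II's best replies: A→Q; B→S; C→T; D→R.
The unique mutual best reply is (D, R), giving (7, 14).
Player I's commitment gain: 10 − 7 = 3.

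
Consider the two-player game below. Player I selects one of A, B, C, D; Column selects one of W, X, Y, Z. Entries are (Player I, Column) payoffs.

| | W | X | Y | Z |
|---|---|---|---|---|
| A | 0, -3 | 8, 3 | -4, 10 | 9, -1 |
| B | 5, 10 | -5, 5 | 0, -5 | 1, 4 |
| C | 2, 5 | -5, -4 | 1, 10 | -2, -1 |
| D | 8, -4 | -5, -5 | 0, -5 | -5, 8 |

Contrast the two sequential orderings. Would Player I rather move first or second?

first

If Player I leads: Column's best replies are A→Y, B→W, C→Y, D→Z; Player I's induced payoffs -4, 5, 1, -5; outcome (B, W), payoffs (5, 10).
If Column leads: Player I's best replies are W→D, X→A, Y→C, Z→A; Column's induced payoffs -4, 3, 10, -1; outcome (C, Y), payoffs (1, 10).
Player I gets 5 moving first and 1 moving second, so Player I prefers to move first.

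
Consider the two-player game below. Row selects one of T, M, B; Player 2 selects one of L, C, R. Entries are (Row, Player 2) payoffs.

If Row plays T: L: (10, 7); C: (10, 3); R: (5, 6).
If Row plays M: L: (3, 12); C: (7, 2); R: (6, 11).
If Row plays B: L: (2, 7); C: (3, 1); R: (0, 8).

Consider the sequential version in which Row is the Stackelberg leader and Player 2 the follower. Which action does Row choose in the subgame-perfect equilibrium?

Solve by backward induction (Row leads).
- T → Player 2 plays L (best of 7, 3, 6); Row gets 10.
- M → Player 2 plays L (best of 12, 2, 11); Row gets 3.
- B → Player 2 plays R (best of 7, 1, 8); Row gets 0.
Among 10, 3, 0, the best is 10 at T. Subgame-perfect outcome: (T, L) with payoffs (10, 7).

T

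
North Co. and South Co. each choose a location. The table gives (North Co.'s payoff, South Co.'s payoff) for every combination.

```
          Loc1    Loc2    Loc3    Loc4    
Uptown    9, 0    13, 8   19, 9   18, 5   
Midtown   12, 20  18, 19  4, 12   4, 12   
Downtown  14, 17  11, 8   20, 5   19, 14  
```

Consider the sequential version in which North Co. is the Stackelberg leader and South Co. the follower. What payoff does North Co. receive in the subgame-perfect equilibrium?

19

Backward induction with North Co. moving first.
- Uptown → South Co. plays Loc3 (best of 0, 8, 9, 5); North Co. gets 19.
- Midtown → South Co. plays Loc1 (best of 20, 19, 12, 12); North Co. gets 12.
- Downtown → South Co. plays Loc1 (best of 17, 8, 5, 14); North Co. gets 14.
Maximizing over 19, 12, 14, North Co. chooses Uptown. Subgame-perfect outcome: (Uptown, Loc3) with payoffs (19, 9).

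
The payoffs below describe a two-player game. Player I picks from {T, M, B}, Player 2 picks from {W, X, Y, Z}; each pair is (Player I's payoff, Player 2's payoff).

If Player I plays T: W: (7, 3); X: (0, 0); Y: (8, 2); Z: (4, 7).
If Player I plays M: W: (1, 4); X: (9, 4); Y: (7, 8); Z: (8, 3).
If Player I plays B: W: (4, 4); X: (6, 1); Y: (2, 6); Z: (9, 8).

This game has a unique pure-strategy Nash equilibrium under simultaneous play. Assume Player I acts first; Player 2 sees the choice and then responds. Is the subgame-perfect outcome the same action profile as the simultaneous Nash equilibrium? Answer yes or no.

yes

Solve by backward induction (Player I leads).
- T: BR = Z, leader payoff 4.
- M: BR = Y, leader payoff 7.
- B: BR = Z, leader payoff 9.
Player I's induced payoffs are 4, 7, 9, so Player I commits to B. Subgame-perfect outcome: (B, Z) with payoffs (9, 8).
For the simultaneous game, intersect best replies.
Player I's best replies: W→T; X→M; Y→T; Z→B.
Player 2's best replies: T→Z; M→Y; B→Z.
Only (B, Z) has each player best-responding; Nash payoffs (9, 8).
Sequential outcome (B, Z) coincides with the Nash profile (B, Z).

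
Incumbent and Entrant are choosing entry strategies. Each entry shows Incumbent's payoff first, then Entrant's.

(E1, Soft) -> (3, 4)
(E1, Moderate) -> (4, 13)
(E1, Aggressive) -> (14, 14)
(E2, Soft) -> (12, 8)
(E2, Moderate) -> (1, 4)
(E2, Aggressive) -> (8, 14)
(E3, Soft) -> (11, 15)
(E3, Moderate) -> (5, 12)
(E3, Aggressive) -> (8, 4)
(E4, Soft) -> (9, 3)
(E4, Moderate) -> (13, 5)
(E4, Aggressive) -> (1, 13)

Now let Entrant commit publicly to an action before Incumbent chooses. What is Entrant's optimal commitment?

Aggressive

Incumbent best-responds to each possible Entrant move:
- Soft → Incumbent plays E2 (best of 3, 12, 11, 9); Entrant gets 8.
- Moderate → Incumbent plays E4 (best of 4, 1, 5, 13); Entrant gets 5.
- Aggressive → Incumbent plays E1 (best of 14, 8, 8, 1); Entrant gets 14.
Maximizing over 8, 5, 14, Entrant chooses Aggressive. Subgame-perfect outcome: (E1, Aggressive) with payoffs (14, 14).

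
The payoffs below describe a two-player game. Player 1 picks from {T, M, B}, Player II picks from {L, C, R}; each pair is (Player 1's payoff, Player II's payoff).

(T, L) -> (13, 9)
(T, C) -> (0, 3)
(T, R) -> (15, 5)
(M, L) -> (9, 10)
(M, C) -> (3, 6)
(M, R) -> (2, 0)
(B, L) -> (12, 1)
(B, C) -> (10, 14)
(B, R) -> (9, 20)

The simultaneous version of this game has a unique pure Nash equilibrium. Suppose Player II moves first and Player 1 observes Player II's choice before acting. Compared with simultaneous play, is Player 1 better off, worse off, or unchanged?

Player 1 best-responds to each possible Player II move:
- L → Player 1 plays T (best of 13, 9, 12); Player II gets 9.
- C → Player 1 plays B (best of 0, 3, 10); Player II gets 14.
- R → Player 1 plays T (best of 15, 2, 9); Player II gets 5.
Maximizing over 9, 14, 5, Player II chooses C. Subgame-perfect outcome: (B, C) with payoffs (10, 14).
Under simultaneous play:
Player 1's best replies: L→T; C→B; R→T.
Player II's best replies: T→L; M→L; B→R.
Only (T, L) has each player best-responding; Nash payoffs (13, 9).
Player 1 earns 10 sequentially versus 13 at the Nash outcome: worse off.

worse off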